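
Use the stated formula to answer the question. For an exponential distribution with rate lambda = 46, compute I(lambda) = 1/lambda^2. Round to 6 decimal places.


Fisher information for exponential: I(lambda) = 1/lambda^2.
lambda = 46, lambda^2 = 2116.
I = 1/2116 = 0.000473

0.000473


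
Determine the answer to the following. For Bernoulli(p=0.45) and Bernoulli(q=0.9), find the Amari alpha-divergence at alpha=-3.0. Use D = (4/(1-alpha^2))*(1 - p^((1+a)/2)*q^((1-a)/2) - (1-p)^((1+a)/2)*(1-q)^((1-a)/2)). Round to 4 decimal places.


Amari alpha-divergence:
D = (4/(1-alpha^2))*(1 - p^((1+a)/2)*q^((1-a)/2) - (1-p)^((1+a)/2)*(1-q)^((1-a)/2)).
alpha = -3.0, p = 0.45, q = 0.9.
e1 = (1+alpha)/2 = -1.0, e2 = (1-alpha)/2 = 2.0.
t1 = p^e1 * q^e2 = 0.45^-1.0 * 0.9^2.0 = 1.8.
t2 = (1-p)^e1 * (1-q)^e2 = 0.55^-1.0 * 0.1^2.0 = 0.018182.
4/(1-alpha^2) = -0.5.
D = -0.5*(1 - 1.8 - 0.018182) = 0.4091

0.4091


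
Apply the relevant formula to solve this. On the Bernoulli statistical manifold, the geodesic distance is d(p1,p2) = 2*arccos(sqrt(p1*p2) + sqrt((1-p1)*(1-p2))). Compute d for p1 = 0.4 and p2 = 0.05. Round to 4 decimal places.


Geodesic distance on Bernoulli manifold:
d(p1,p2) = 2*arccos(sqrt(p1*p2) + sqrt((1-p1)*(1-p2))).
sqrt(p1*p2) = sqrt(0.4*0.05) = 0.141421.
sqrt((1-p1)*(1-p2)) = sqrt(0.6*0.95) = 0.754983.
arg = 0.141421 + 0.754983 = 0.896405.
d = 2*arccos(0.896405) = 0.9184

0.9184


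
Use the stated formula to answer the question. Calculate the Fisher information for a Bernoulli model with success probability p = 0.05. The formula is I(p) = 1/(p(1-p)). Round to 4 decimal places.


For Bernoulli(p), Fisher information is I(p) = 1/(p*(1-p)).
p = 0.05, 1-p = 0.95.
p*(1-p) = 0.0475.
I(p) = 1/0.0475 = 21.0526

21.0526


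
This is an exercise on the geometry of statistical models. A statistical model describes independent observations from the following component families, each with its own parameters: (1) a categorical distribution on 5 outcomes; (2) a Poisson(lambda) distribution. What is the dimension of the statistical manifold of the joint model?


The dimension of a statistical manifold equals the number of free
(independent) real parameters of the model. For a product of independent
blocks the parameter counts add.
- categorical on 5 outcomes (probabilities sum to 1): 5-1 = 4.
- Poisson (lambda): 1.
Total = 4 + 1 = 5.
Dimension = 5

5


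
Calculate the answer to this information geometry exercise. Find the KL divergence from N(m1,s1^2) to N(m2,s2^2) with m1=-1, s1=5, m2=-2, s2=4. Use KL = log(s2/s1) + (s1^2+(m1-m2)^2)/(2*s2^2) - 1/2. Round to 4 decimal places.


KL divergence between normal distributions:
KL = log(s2/s1) + (s1^2 + (m1-m2)^2)/(2*s2^2) - 1/2.
log(4/5) = -0.223144.
(5^2 + (-1--2)^2)/(2*4^2) = (25 + 1)/32 = 0.8125.
KL = -0.223144 + 0.8125 - 0.5 = 0.0894

0.0894


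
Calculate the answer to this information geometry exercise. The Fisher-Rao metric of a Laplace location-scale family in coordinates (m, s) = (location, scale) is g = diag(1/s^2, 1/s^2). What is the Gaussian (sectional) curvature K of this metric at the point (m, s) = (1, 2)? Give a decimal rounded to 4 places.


The metric has the form g = (A dm^2 + B ds^2)/s^2 with A = 1, B = 1.
Substitute u = sqrt(A/B)*m: g = B*(du^2 + ds^2)/s^2, i.e. B times the
Poincare upper half-plane metric, which has constant Gaussian curvature -1.
Scaling a 2D metric by a constant c divides the Gaussian curvature by c,
so K = -1/B = -1/(1) = -1.0000 everywhere (the point (m, s) = (1, 2) is irrelevant:
the curvature is constant).
The requested Gaussian curvature is K = -1.0000.

-1.0000


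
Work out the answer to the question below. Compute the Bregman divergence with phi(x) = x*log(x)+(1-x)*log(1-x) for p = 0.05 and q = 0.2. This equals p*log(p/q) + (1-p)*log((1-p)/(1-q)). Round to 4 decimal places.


Bregman divergence with negative entropy generator:
D = p*log(p/q) + (1-p)*log((1-p)/(1-q)).
p = 0.05, q = 0.2.
p*log(p/q) = 0.05*log(0.05/0.2) = -0.069315.
(1-p)*log((1-p)/(1-q)) = 0.95*log(0.95/0.8) = 0.163258.
D = -0.069315 + 0.163258 = 0.0939

0.0939


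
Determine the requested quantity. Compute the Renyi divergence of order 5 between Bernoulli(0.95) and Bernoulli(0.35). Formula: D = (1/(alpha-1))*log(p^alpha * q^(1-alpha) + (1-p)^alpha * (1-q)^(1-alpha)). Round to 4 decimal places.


Renyi divergence of order alpha between Bernoulli distributions:
D = (1/(alpha-1))*log(p^alpha * q^(1-alpha) + (1-p)^alpha * (1-q)^(1-alpha)).
alpha = 5, p = 0.95, q = 0.35.
p^alpha * q^(1-alpha) = 0.95^5 * 0.35^-4 = 51.563911.
(1-p)^alpha * (1-q)^(1-alpha) = 0.05^5 * 0.65^-4 = 2e-06.
sum = 51.563911 + 2e-06 = 51.563913.
D = (1/4)*log(51.563913) = 0.9857

0.9857


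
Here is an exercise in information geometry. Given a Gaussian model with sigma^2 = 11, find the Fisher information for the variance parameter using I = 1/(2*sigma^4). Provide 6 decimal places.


Fisher information for variance: I(sigma^2) = 1/(2*sigma^4).
sigma^2 = 11, so sigma^4 = 121.
I = 1/(2*121) = 1/242 = 0.004132

0.004132


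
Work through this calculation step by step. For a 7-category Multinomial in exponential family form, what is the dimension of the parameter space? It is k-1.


Exponential family dimension calculation:
For Multinomial with k=7 categories, dim = k-1 = 6.

6


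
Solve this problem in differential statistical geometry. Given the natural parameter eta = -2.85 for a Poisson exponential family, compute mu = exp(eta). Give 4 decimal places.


Expectation parameter for Poisson exponential family:
mu = exp(eta).
eta = -2.85.
mu = exp(-2.85) = 0.0578

0.0578


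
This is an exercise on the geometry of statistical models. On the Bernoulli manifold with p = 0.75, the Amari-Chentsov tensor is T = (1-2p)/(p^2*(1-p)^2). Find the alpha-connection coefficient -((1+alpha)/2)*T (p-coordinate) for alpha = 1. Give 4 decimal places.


Skewness (Amari-Chentsov) tensor: T = (1-2p)/(p^2*(1-p)^2).
p = 0.75, 1-2p = -0.5, p^2 = 0.5625, (1-p)^2 = 0.0625.
T = -0.5/(0.5625 * 0.0625) = -14.222222.
In the p-coordinate, Gamma^(alpha) = Gamma^(0) - (alpha/2)*T with Gamma^(0) = (1/2)*g'(p) = -T/2,
so Gamma^(alpha) = -((1+alpha)/2)*T.
alpha = 1, -(1+alpha)/2 = -1.0.
Gamma = -1.0 * -14.222222 = 14.2222

14.2222


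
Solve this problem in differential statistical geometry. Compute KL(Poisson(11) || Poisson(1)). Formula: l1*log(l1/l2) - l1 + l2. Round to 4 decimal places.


KL divergence for Poisson:
KL = l1*log(l1/l2) - l1 + l2.
l1 = 11, l2 = 1.
log(11/1) = 2.397895.
l1*log(l1/l2) = 11 * 2.397895 = 26.376848.
KL = 26.376848 - 11 + 1 = 16.3768

16.3768


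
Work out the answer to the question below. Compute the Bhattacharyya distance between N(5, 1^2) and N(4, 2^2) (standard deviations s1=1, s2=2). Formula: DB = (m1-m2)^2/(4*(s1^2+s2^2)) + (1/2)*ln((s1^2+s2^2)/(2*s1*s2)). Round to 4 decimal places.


Bhattacharyya distance between two Gaussians:
DB = (m1-m2)^2/(4*(s1^2+s2^2)) + (1/2)*ln((s1^2+s2^2)/(2*s1*s2)).
(m1-m2)^2 = (1)^2 = 1.
s1^2+s2^2 = 1 + 4 = 5.
term1 = 1/20 = 0.05.
term2 = 0.5*ln(5/4.0) = 0.111572.
DB = 0.05 + 0.111572 = 0.1616

0.1616


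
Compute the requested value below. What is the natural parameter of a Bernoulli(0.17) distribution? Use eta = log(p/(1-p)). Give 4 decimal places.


Natural parameter for Bernoulli: eta = log(p/(1-p)).
p = 0.17, 1-p = 0.83.
p/(1-p) = 0.204819.
eta = log(0.204819) = -1.5856

-1.5856


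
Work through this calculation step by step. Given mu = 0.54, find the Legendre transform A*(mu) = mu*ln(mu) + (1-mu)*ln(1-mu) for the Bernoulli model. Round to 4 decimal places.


Legendre transform for Bernoulli:
A*(mu) = mu*log(mu) + (1-mu)*log(1-mu).
mu = 0.54, 1-mu = 0.46.
mu*log(mu) = 0.54*log(0.54) = -0.332741.
(1-mu)*log(1-mu) = 0.46*log(0.46) = -0.357203.
A* = -0.332741 + -0.357203 = -0.6899

-0.6899


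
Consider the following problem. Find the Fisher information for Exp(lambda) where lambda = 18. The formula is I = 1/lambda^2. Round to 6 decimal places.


Fisher information for exponential: I(lambda) = 1/lambda^2.
lambda = 18, lambda^2 = 324.
I = 1/324 = 0.003086

0.003086


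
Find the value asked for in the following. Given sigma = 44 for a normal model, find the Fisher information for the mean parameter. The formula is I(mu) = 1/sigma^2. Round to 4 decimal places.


The Fisher information for the mean of a normal distribution is I(mu) = 1/sigma^2.
sigma = 44, so sigma^2 = 1936.
I(mu) = 1/1936 = 0.0005

0.0005


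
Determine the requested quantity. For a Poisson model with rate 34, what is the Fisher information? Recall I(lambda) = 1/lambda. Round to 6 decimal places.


Fisher information for Poisson: I(lambda) = 1/lambda.
lambda = 34.
I(lambda) = 1/34 = 0.029412

0.029412


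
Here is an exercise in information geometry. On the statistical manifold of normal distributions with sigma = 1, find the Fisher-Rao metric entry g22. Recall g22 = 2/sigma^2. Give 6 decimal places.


For the 2-parameter normal family, the Fisher metric has:
  g11 = 1/sigma^2, g22 = 2/sigma^2.
sigma = 1, sigma^2 = 1.
g22 = 2.000000

2.000000


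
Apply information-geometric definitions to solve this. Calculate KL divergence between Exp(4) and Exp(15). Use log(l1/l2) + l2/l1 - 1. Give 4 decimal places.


KL divergence for exponential family:
KL = log(l1/l2) + l2/l1 - 1.
log(4/15) = -1.321756.
15/4 = 3.75.
KL = -1.321756 + 3.75 - 1 = 1.4282

1.4282


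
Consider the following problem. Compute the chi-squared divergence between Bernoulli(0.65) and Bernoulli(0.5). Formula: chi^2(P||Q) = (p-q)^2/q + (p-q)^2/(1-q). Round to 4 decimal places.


Chi-squared divergence between Bernoulli distributions:
chi^2 = (p-q)^2/q + (p-q)^2/(1-q).
p = 0.65, q = 0.5, p-q = 0.15.
(p-q)^2 = 0.0225.
term1 = 0.0225/0.5 = 0.045.
term2 = 0.0225/0.5 = 0.045.
chi^2 = 0.045 + 0.045 = 0.0900

0.0900


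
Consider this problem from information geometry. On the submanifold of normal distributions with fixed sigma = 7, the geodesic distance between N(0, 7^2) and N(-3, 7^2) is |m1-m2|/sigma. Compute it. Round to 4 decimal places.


On the fixed-variance normal subfamily, geodesic distance = |m1-m2|/sigma.
|0 - -3| = 3.
sigma = 7.
d = 3/7 = 0.4286

0.4286


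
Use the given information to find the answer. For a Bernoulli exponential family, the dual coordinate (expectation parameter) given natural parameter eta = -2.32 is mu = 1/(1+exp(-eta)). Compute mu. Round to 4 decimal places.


Dual coordinate (expectation parameter) for Bernoulli:
mu = 1/(1+exp(-eta)).
eta = -2.32.
exp(-eta) = exp(2.32) = 10.175674.
mu = 1/(1+10.175674) = 0.0895

0.0895


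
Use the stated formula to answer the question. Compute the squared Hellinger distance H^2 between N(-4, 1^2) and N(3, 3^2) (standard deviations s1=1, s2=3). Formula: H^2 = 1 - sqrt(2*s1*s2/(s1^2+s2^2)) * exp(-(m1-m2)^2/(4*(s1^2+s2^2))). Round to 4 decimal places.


Squared Hellinger distance for Gaussians:
H^2 = 1 - sqrt(2*s1*s2/(s1^2+s2^2)) * exp(-(m1-m2)^2/(4*(s1^2+s2^2))).
s1^2 = 1, s2^2 = 9, s1^2+s2^2 = 10.
sqrt(2*1*3/(10)) = 0.774597.
(m1-m2)^2 = (-7)^2 = 49.
exp(-49/(4*10)) = exp(-1.225) = 0.293758.
H^2 = 1 - 0.774597*0.293758 = 0.7725

0.7725


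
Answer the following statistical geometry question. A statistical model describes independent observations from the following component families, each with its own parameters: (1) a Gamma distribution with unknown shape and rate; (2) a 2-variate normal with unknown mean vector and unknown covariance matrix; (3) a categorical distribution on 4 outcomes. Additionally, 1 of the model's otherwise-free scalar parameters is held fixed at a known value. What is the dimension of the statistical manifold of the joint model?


The dimension of a statistical manifold equals the number of free
(independent) real parameters of the model. For a product of independent
blocks the parameter counts add.
- Gamma (shape, rate): 2.
- 2-variate normal: 2 (mean) + 2*3/2 = 3 (symmetric covariance) = 5.
- categorical on 4 outcomes (probabilities sum to 1): 4-1 = 3.
Total = 2 + 5 + 3 = 10.
1 parameter(s) fixed at known values: 10 - 1 = 9.
Dimension = 9

9


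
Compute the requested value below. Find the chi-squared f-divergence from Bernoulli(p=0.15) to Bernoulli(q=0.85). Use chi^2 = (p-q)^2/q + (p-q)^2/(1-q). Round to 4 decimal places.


Chi-squared divergence between Bernoulli distributions:
chi^2 = (p-q)^2/q + (p-q)^2/(1-q).
p = 0.15, q = 0.85, p-q = -0.7.
(p-q)^2 = 0.49.
term1 = 0.49/0.85 = 0.576471.
term2 = 0.49/0.15 = 3.266667.
chi^2 = 0.576471 + 3.266667 = 3.8431

3.8431


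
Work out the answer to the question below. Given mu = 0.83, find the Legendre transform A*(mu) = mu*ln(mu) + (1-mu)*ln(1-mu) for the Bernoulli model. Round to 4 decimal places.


Legendre transform for Bernoulli:
A*(mu) = mu*log(mu) + (1-mu)*log(1-mu).
mu = 0.83, 1-mu = 0.17.
mu*log(mu) = 0.83*log(0.83) = -0.154654.
(1-mu)*log(1-mu) = 0.17*log(0.17) = -0.301233.
A* = -0.154654 + -0.301233 = -0.4559

-0.4559


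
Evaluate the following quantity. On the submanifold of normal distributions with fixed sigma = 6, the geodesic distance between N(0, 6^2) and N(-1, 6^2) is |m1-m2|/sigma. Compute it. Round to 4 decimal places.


On the fixed-variance normal subfamily, geodesic distance = |m1-m2|/sigma.
|0 - -1| = 1.
sigma = 6.
d = 1/6 = 0.1667

0.1667


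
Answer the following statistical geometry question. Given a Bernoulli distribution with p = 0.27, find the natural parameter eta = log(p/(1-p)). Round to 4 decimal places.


Natural parameter for Bernoulli: eta = log(p/(1-p)).
p = 0.27, 1-p = 0.73.
p/(1-p) = 0.369863.
eta = log(0.369863) = -0.9946

-0.9946


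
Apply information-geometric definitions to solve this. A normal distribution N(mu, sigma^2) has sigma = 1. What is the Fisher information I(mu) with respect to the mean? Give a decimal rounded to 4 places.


The Fisher information for the mean of a normal distribution is I(mu) = 1/sigma^2.
sigma = 1, so sigma^2 = 1.
I(mu) = 1/1 = 1.0000

1.0000


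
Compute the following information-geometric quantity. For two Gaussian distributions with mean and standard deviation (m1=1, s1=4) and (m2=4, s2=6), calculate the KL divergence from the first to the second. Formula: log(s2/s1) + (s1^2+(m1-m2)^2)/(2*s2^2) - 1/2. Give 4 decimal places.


KL divergence between normal distributions:
KL = log(s2/s1) + (s1^2 + (m1-m2)^2)/(2*s2^2) - 1/2.
log(6/4) = 0.405465.
(4^2 + (1-4)^2)/(2*6^2) = (16 + 9)/72 = 0.347222.
KL = 0.405465 + 0.347222 - 0.5 = 0.2527

0.2527


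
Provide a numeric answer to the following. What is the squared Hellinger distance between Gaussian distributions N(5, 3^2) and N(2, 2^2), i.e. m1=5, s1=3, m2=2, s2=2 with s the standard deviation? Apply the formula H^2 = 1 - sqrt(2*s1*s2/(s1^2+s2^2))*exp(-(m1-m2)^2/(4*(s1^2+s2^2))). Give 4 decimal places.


Squared Hellinger distance for Gaussians:
H^2 = 1 - sqrt(2*s1*s2/(s1^2+s2^2)) * exp(-(m1-m2)^2/(4*(s1^2+s2^2))).
s1^2 = 9, s2^2 = 4, s1^2+s2^2 = 13.
sqrt(2*3*2/(13)) = 0.960769.
(m1-m2)^2 = (3)^2 = 9.
exp(-9/(4*13)) = exp(-0.173077) = 0.841073.
H^2 = 1 - 0.960769*0.841073 = 0.1919

0.1919


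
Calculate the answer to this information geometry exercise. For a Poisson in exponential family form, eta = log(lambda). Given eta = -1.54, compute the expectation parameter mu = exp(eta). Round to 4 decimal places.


Expectation parameter for Poisson exponential family:
mu = exp(eta).
eta = -1.54.
mu = exp(-1.54) = 0.2144

0.2144


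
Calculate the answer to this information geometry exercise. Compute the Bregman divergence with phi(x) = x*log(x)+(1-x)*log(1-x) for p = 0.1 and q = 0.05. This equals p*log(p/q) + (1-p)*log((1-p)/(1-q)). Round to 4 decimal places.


Bregman divergence with negative entropy generator:
D = p*log(p/q) + (1-p)*log((1-p)/(1-q)).
p = 0.1, q = 0.05.
p*log(p/q) = 0.1*log(0.1/0.05) = 0.069315.
(1-p)*log((1-p)/(1-q)) = 0.9*log(0.9/0.95) = -0.04866.
D = 0.069315 + -0.04866 = 0.0207

0.0207


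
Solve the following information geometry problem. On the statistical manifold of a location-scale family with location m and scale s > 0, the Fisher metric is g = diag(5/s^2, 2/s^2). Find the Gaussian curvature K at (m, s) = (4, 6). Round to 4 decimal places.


The metric has the form g = (A dm^2 + B ds^2)/s^2 with A = 5, B = 2.
Substitute u = sqrt(A/B)*m: g = B*(du^2 + ds^2)/s^2, i.e. B times the
Poincare upper half-plane metric, which has constant Gaussian curvature -1.
Scaling a 2D metric by a constant c divides the Gaussian curvature by c,
so K = -1/B = -1/(2) = -0.5000 everywhere (the point (m, s) = (4, 6) is irrelevant:
the curvature is constant).
The requested Gaussian curvature is K = -0.5000.

-0.5000


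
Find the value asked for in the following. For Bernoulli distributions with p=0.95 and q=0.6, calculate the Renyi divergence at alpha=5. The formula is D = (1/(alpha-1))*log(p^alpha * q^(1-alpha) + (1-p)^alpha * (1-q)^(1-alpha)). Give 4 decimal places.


Renyi divergence of order alpha between Bernoulli distributions:
D = (1/(alpha-1))*log(p^alpha * q^(1-alpha) + (1-p)^alpha * (1-q)^(1-alpha)).
alpha = 5, p = 0.95, q = 0.6.
p^alpha * q^(1-alpha) = 0.95^5 * 0.6^-4 = 5.970532.
(1-p)^alpha * (1-q)^(1-alpha) = 0.05^5 * 0.4^-4 = 1.2e-05.
sum = 5.970532 + 1.2e-05 = 5.970544.
D = (1/4)*log(5.970544) = 0.4467

0.4467


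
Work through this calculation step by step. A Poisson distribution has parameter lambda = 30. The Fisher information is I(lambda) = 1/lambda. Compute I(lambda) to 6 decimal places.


Fisher information for Poisson: I(lambda) = 1/lambda.
lambda = 30.
I(lambda) = 1/30 = 0.033333

0.033333


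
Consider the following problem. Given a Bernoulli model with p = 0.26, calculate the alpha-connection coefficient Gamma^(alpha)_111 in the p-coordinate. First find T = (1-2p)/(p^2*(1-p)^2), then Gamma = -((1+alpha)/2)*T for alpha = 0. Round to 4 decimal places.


Skewness (Amari-Chentsov) tensor: T = (1-2p)/(p^2*(1-p)^2).
p = 0.26, 1-2p = 0.48, p^2 = 0.0676, (1-p)^2 = 0.5476.
T = 0.48/(0.0676 * 0.5476) = 12.966749.
In the p-coordinate, Gamma^(alpha) = Gamma^(0) - (alpha/2)*T with Gamma^(0) = (1/2)*g'(p) = -T/2,
so Gamma^(alpha) = -((1+alpha)/2)*T.
alpha = 0, -(1+alpha)/2 = -0.5.
Gamma = -0.5 * 12.966749 = -6.4834

-6.4834


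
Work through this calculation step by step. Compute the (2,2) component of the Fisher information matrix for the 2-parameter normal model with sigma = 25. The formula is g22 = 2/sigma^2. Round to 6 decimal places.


For the 2-parameter normal family, the Fisher metric has:
  g11 = 1/sigma^2, g22 = 2/sigma^2.
sigma = 25, sigma^2 = 625.
g22 = 0.003200

0.003200


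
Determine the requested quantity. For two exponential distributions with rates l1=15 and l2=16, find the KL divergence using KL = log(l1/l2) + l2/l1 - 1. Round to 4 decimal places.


KL divergence for exponential family:
KL = log(l1/l2) + l2/l1 - 1.
log(15/16) = -0.064539.
16/15 = 1.066667.
KL = -0.064539 + 1.066667 - 1 = 0.0021

0.0021


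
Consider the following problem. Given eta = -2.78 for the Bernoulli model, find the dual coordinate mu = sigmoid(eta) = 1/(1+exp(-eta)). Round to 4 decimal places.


Dual coordinate (expectation parameter) for Bernoulli:
mu = 1/(1+exp(-eta)).
eta = -2.78.
exp(-eta) = exp(2.78) = 16.119021.
mu = 1/(1+16.119021) = 0.0584

0.0584


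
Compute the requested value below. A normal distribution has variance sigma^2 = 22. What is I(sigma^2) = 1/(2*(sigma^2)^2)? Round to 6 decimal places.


Fisher information for variance: I(sigma^2) = 1/(2*sigma^4).
sigma^2 = 22, so sigma^4 = 484.
I = 1/(2*484) = 1/968 = 0.001033

0.001033


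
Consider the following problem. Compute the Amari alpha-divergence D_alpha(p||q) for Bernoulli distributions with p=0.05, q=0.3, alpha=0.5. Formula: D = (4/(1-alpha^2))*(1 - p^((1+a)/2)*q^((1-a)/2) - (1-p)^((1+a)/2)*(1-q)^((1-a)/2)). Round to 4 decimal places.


Amari alpha-divergence:
D = (4/(1-alpha^2))*(1 - p^((1+a)/2)*q^((1-a)/2) - (1-p)^((1+a)/2)*(1-q)^((1-a)/2)).
alpha = 0.5, p = 0.05, q = 0.3.
e1 = (1+alpha)/2 = 0.75, e2 = (1-alpha)/2 = 0.25.
t1 = p^e1 * q^e2 = 0.05^0.75 * 0.3^0.25 = 0.078254.
t2 = (1-p)^e1 * (1-q)^e2 = 0.95^0.75 * 0.7^0.25 = 0.880171.
4/(1-alpha^2) = 5.333333.
D = 5.333333*(1 - 0.078254 - 0.880171) = 0.2217

0.2217


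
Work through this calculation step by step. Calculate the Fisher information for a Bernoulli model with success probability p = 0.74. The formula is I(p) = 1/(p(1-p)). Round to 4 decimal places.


For Bernoulli(p), Fisher information is I(p) = 1/(p*(1-p)).
p = 0.74, 1-p = 0.26.
p*(1-p) = 0.1924.
I(p) = 1/0.1924 = 5.1975

5.1975


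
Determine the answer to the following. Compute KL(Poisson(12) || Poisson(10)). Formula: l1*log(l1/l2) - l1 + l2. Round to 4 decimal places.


KL divergence for Poisson:
KL = l1*log(l1/l2) - l1 + l2.
l1 = 12, l2 = 10.
log(12/10) = 0.182322.
l1*log(l1/l2) = 12 * 0.182322 = 2.187859.
KL = 2.187859 - 12 + 10 = 0.1879

0.1879


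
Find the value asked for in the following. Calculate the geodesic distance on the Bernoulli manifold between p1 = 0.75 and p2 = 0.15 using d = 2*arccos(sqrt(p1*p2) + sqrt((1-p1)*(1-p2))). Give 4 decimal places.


Geodesic distance on Bernoulli manifold:
d(p1,p2) = 2*arccos(sqrt(p1*p2) + sqrt((1-p1)*(1-p2))).
sqrt(p1*p2) = sqrt(0.75*0.15) = 0.33541.
sqrt((1-p1)*(1-p2)) = sqrt(0.25*0.85) = 0.460977.
arg = 0.33541 + 0.460977 = 0.796387.
d = 2*arccos(0.796387) = 1.2990

1.2990


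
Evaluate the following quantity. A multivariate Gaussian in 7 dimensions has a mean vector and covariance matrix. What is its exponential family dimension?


Exponential family dimension calculation:
For 7-dim MVN: mean has 7 params, covariance has 7*8/2 = 28 unique entries.
Total dim = 7 + 28 = 35.

35


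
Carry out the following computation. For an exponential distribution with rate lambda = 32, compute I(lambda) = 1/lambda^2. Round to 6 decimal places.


Fisher information for exponential: I(lambda) = 1/lambda^2.
lambda = 32, lambda^2 = 1024.
I = 1/1024 = 0.000977

0.000977


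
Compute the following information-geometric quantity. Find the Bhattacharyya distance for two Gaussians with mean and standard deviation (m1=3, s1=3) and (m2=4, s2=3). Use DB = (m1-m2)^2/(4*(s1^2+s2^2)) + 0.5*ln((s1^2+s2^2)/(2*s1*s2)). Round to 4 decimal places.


Bhattacharyya distance between two Gaussians:
DB = (m1-m2)^2/(4*(s1^2+s2^2)) + (1/2)*ln((s1^2+s2^2)/(2*s1*s2)).
(m1-m2)^2 = (-1)^2 = 1.
s1^2+s2^2 = 9 + 9 = 18.
term1 = 1/72 = 0.013889.
term2 = 0.5*ln(18/18.0) = 0.0.
DB = 0.013889 + 0.0 = 0.0139

0.0139


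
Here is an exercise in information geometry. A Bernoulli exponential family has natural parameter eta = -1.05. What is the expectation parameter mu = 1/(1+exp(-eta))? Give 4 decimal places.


Dual coordinate (expectation parameter) for Bernoulli:
mu = 1/(1+exp(-eta)).
eta = -1.05.
exp(-eta) = exp(1.05) = 2.857651.
mu = 1/(1+2.857651) = 0.2592

0.2592


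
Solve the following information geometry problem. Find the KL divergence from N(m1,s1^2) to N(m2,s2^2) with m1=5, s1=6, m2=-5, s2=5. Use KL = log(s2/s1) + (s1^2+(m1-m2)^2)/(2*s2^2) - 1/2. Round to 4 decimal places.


KL divergence between normal distributions:
KL = log(s2/s1) + (s1^2 + (m1-m2)^2)/(2*s2^2) - 1/2.
log(5/6) = -0.182322.
(6^2 + (5--5)^2)/(2*5^2) = (36 + 100)/50 = 2.72.
KL = -0.182322 + 2.72 - 0.5 = 2.0377

2.0377


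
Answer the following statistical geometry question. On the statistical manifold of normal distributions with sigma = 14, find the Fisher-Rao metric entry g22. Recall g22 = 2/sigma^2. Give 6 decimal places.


For the 2-parameter normal family, the Fisher metric has:
  g11 = 1/sigma^2, g22 = 2/sigma^2.
sigma = 14, sigma^2 = 196.
g22 = 0.010204

0.010204


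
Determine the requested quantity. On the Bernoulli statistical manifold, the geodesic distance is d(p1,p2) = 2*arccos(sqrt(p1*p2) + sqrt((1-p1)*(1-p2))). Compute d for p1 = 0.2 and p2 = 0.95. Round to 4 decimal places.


Geodesic distance on Bernoulli manifold:
d(p1,p2) = 2*arccos(sqrt(p1*p2) + sqrt((1-p1)*(1-p2))).
sqrt(p1*p2) = sqrt(0.2*0.95) = 0.43589.
sqrt((1-p1)*(1-p2)) = sqrt(0.8*0.05) = 0.2.
arg = 0.43589 + 0.2 = 0.63589.
d = 2*arccos(0.63589) = 1.7633

1.7633


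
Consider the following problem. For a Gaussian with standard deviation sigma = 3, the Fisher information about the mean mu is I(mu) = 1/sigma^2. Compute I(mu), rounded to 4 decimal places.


The Fisher information for the mean of a normal distribution is I(mu) = 1/sigma^2.
sigma = 3, so sigma^2 = 9.
I(mu) = 1/9 = 0.1111

0.1111


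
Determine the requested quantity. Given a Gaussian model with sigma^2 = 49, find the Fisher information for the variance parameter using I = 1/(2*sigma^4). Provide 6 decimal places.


Fisher information for variance: I(sigma^2) = 1/(2*sigma^4).
sigma^2 = 49, so sigma^4 = 2401.
I = 1/(2*2401) = 1/4802 = 0.000208

0.000208


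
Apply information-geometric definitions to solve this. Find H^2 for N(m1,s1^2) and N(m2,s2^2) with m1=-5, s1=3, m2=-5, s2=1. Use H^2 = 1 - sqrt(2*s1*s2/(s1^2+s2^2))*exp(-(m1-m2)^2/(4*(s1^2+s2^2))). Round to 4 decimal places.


Squared Hellinger distance for Gaussians:
H^2 = 1 - sqrt(2*s1*s2/(s1^2+s2^2)) * exp(-(m1-m2)^2/(4*(s1^2+s2^2))).
s1^2 = 9, s2^2 = 1, s1^2+s2^2 = 10.
sqrt(2*3*1/(10)) = 0.774597.
(m1-m2)^2 = (0)^2 = 0.
exp(-0/(4*10)) = exp(0.0) = 1.0.
H^2 = 1 - 0.774597*1.0 = 0.2254

0.2254


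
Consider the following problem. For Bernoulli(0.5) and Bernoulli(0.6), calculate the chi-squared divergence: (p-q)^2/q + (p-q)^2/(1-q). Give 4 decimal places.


Chi-squared divergence between Bernoulli distributions:
chi^2 = (p-q)^2/q + (p-q)^2/(1-q).
p = 0.5, q = 0.6, p-q = -0.1.
(p-q)^2 = 0.01.
term1 = 0.01/0.6 = 0.016667.
term2 = 0.01/0.4 = 0.025.
chi^2 = 0.016667 + 0.025 = 0.0417

0.0417


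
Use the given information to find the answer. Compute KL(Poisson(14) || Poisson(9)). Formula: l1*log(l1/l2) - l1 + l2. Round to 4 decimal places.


KL divergence for Poisson:
KL = l1*log(l1/l2) - l1 + l2.
l1 = 14, l2 = 9.
log(14/9) = 0.441833.
l1*log(l1/l2) = 14 * 0.441833 = 6.185659.
KL = 6.185659 - 14 + 9 = 1.1857

1.1857


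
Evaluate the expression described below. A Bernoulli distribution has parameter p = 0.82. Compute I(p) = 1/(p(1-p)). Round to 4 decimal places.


For Bernoulli(p), Fisher information is I(p) = 1/(p*(1-p)).
p = 0.82, 1-p = 0.18.
p*(1-p) = 0.1476.
I(p) = 1/0.1476 = 6.7751

6.7751


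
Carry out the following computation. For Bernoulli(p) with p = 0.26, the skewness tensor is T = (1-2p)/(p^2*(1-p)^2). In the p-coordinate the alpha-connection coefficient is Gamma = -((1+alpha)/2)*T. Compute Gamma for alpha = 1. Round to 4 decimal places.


Skewness (Amari-Chentsov) tensor: T = (1-2p)/(p^2*(1-p)^2).
p = 0.26, 1-2p = 0.48, p^2 = 0.0676, (1-p)^2 = 0.5476.
T = 0.48/(0.0676 * 0.5476) = 12.966749.
In the p-coordinate, Gamma^(alpha) = Gamma^(0) - (alpha/2)*T with Gamma^(0) = (1/2)*g'(p) = -T/2,
so Gamma^(alpha) = -((1+alpha)/2)*T.
alpha = 1, -(1+alpha)/2 = -1.0.
Gamma = -1.0 * 12.966749 = -12.9667

-12.9667


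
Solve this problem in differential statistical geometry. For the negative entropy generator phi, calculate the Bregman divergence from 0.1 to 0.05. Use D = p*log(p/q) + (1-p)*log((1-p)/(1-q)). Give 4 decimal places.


Bregman divergence with negative entropy generator:
D = p*log(p/q) + (1-p)*log((1-p)/(1-q)).
p = 0.1, q = 0.05.
p*log(p/q) = 0.1*log(0.1/0.05) = 0.069315.
(1-p)*log((1-p)/(1-q)) = 0.9*log(0.9/0.95) = -0.04866.
D = 0.069315 + -0.04866 = 0.0207

0.0207


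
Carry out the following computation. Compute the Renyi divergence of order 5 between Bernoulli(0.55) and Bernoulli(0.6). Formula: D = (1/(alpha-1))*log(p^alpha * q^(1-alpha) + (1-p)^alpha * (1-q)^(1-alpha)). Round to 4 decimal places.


Renyi divergence of order alpha between Bernoulli distributions:
D = (1/(alpha-1))*log(p^alpha * q^(1-alpha) + (1-p)^alpha * (1-q)^(1-alpha)).
alpha = 5, p = 0.55, q = 0.6.
p^alpha * q^(1-alpha) = 0.55^5 * 0.6^-4 = 0.388337.
(1-p)^alpha * (1-q)^(1-alpha) = 0.45^5 * 0.4^-4 = 0.720813.
sum = 0.388337 + 0.720813 = 1.10915.
D = (1/4)*log(1.10915) = 0.0259

0.0259


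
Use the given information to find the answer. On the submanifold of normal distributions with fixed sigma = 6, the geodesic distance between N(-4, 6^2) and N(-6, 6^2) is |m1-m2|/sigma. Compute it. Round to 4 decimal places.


On the fixed-variance normal subfamily, geodesic distance = |m1-m2|/sigma.
|-4 - -6| = 2.
sigma = 6.
d = 2/6 = 0.3333

0.3333


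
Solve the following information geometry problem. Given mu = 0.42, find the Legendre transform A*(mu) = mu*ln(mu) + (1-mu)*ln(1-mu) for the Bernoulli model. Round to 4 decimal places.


Legendre transform for Bernoulli:
A*(mu) = mu*log(mu) + (1-mu)*log(1-mu).
mu = 0.42, 1-mu = 0.58.
mu*log(mu) = 0.42*log(0.42) = -0.36435.
(1-mu)*log(1-mu) = 0.58*log(0.58) = -0.315942.
A* = -0.36435 + -0.315942 = -0.6803

-0.6803


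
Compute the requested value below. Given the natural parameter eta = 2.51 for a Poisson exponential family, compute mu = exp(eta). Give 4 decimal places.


Expectation parameter for Poisson exponential family:
mu = exp(eta).
eta = 2.51.
mu = exp(2.51) = 12.3049

12.3049


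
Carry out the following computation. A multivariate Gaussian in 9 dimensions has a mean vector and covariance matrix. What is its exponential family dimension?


Exponential family dimension calculation:
For 9-dim MVN: mean has 9 params, covariance has 9*10/2 = 45 unique entries.
Total dim = 9 + 45 = 54.

54


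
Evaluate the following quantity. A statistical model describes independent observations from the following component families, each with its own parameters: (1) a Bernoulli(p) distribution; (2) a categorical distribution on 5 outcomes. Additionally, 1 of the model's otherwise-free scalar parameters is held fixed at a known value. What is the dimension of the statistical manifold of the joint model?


The dimension of a statistical manifold equals the number of free
(independent) real parameters of the model. For a product of independent
blocks the parameter counts add.
- Bernoulli (p): 1.
- categorical on 5 outcomes (probabilities sum to 1): 5-1 = 4.
Total = 1 + 4 = 5.
1 parameter(s) fixed at known values: 5 - 1 = 4.
Dimension = 4

4


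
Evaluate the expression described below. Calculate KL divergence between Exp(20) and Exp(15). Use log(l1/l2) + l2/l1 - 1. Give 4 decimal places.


KL divergence for exponential family:
KL = log(l1/l2) + l2/l1 - 1.
log(20/15) = 0.287682.
15/20 = 0.75.
KL = 0.287682 + 0.75 - 1 = 0.0377

0.0377


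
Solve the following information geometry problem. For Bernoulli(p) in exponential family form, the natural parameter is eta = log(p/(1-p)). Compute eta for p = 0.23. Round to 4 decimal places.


Natural parameter for Bernoulli: eta = log(p/(1-p)).
p = 0.23, 1-p = 0.77.
p/(1-p) = 0.298701.
eta = log(0.298701) = -1.2083

-1.2083


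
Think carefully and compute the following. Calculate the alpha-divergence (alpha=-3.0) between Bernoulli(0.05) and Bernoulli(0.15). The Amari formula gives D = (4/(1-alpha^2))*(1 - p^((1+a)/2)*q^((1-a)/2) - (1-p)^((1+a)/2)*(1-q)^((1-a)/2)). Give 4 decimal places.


Amari alpha-divergence:
D = (4/(1-alpha^2))*(1 - p^((1+a)/2)*q^((1-a)/2) - (1-p)^((1+a)/2)*(1-q)^((1-a)/2)).
alpha = -3.0, p = 0.05, q = 0.15.
e1 = (1+alpha)/2 = -1.0, e2 = (1-alpha)/2 = 2.0.
t1 = p^e1 * q^e2 = 0.05^-1.0 * 0.15^2.0 = 0.45.
t2 = (1-p)^e1 * (1-q)^e2 = 0.95^-1.0 * 0.85^2.0 = 0.760526.
4/(1-alpha^2) = -0.5.
D = -0.5*(1 - 0.45 - 0.760526) = 0.1053

0.1053


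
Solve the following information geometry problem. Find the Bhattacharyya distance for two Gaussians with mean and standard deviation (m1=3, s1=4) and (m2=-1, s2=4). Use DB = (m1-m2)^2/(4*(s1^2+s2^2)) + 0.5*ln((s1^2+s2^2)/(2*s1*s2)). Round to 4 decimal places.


Bhattacharyya distance between two Gaussians:
DB = (m1-m2)^2/(4*(s1^2+s2^2)) + (1/2)*ln((s1^2+s2^2)/(2*s1*s2)).
(m1-m2)^2 = (4)^2 = 16.
s1^2+s2^2 = 16 + 16 = 32.
term1 = 16/128 = 0.125.
term2 = 0.5*ln(32/32.0) = 0.0.
DB = 0.125 + 0.0 = 0.1250

0.1250


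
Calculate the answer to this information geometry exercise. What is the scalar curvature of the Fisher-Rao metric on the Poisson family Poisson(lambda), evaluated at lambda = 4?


This family has a single free parameter, so its statistical manifold
is 1-dimensional. The Riemann curvature tensor of any 1-dimensional
Riemannian manifold vanishes identically, so R = 0.

0


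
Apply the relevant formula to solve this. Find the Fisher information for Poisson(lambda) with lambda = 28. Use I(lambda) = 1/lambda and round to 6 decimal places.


Fisher information for Poisson: I(lambda) = 1/lambda.
lambda = 28.
I(lambda) = 1/28 = 0.035714

0.035714


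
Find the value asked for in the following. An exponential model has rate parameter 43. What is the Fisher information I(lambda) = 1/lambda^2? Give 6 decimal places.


Fisher information for exponential: I(lambda) = 1/lambda^2.
lambda = 43, lambda^2 = 1849.
I = 1/1849 = 0.000541

0.000541


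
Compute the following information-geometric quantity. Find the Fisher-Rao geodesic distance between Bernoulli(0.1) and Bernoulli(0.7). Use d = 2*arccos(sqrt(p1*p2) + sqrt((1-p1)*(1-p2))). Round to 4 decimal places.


Geodesic distance on Bernoulli manifold:
d(p1,p2) = 2*arccos(sqrt(p1*p2) + sqrt((1-p1)*(1-p2))).
sqrt(p1*p2) = sqrt(0.1*0.7) = 0.264575.
sqrt((1-p1)*(1-p2)) = sqrt(0.9*0.3) = 0.519615.
arg = 0.264575 + 0.519615 = 0.78419.
d = 2*arccos(0.78419) = 1.3388

1.3388


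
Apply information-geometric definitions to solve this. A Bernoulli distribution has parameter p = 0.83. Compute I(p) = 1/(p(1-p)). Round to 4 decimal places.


For Bernoulli(p), Fisher information is I(p) = 1/(p*(1-p)).
p = 0.83, 1-p = 0.17.
p*(1-p) = 0.1411.
I(p) = 1/0.1411 = 7.0872

7.0872


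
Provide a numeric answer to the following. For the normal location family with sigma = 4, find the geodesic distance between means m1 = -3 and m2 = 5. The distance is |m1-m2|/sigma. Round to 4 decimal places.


On the fixed-variance normal subfamily, geodesic distance = |m1-m2|/sigma.
|-3 - 5| = 8.
sigma = 4.
d = 8/4 = 2.0000

2.0000


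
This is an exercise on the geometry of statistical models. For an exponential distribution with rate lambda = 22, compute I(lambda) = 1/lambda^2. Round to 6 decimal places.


Fisher information for exponential: I(lambda) = 1/lambda^2.
lambda = 22, lambda^2 = 484.
I = 1/484 = 0.002066

0.002066


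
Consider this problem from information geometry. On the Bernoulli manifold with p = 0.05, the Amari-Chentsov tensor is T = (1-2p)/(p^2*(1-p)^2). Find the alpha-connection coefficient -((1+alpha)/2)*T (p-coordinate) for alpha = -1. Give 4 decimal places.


Skewness (Amari-Chentsov) tensor: T = (1-2p)/(p^2*(1-p)^2).
p = 0.05, 1-2p = 0.9, p^2 = 0.0025, (1-p)^2 = 0.9025.
T = 0.9/(0.0025 * 0.9025) = 398.891967.
In the p-coordinate, Gamma^(alpha) = Gamma^(0) - (alpha/2)*T with Gamma^(0) = (1/2)*g'(p) = -T/2,
so Gamma^(alpha) = -((1+alpha)/2)*T.
alpha = -1, -(1+alpha)/2 = 0.0.
Gamma = 0.0 * 398.891967 = 0.0000

0.0000


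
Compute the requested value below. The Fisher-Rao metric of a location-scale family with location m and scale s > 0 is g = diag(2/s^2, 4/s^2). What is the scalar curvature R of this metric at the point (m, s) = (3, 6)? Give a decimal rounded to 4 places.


The metric has the form g = (A dm^2 + B ds^2)/s^2 with A = 2, B = 4.
Substitute u = sqrt(A/B)*m: g = B*(du^2 + ds^2)/s^2, i.e. B times the
Poincare upper half-plane metric, which has constant Gaussian curvature -1.
Scaling a 2D metric by a constant c divides the Gaussian curvature by c,
so K = -1/B = -1/(4) = -0.2500 everywhere (the point (m, s) = (3, 6) is irrelevant:
the curvature is constant).
Scalar curvature in dimension 2: R = 2K = -2/(4) = -0.5000.

-0.5000


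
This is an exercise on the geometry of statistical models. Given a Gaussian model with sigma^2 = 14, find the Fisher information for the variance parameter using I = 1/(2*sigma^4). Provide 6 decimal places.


Fisher information for variance: I(sigma^2) = 1/(2*sigma^4).
sigma^2 = 14, so sigma^4 = 196.
I = 1/(2*196) = 1/392 = 0.002551

0.002551


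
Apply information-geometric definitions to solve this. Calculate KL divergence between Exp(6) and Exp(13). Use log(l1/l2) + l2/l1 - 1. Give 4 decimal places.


KL divergence for exponential family:
KL = log(l1/l2) + l2/l1 - 1.
log(6/13) = -0.77319.
13/6 = 2.166667.
KL = -0.77319 + 2.166667 - 1 = 0.3935

0.3935


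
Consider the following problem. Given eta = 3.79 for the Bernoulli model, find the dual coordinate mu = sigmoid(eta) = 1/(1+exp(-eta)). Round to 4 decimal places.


Dual coordinate (expectation parameter) for Bernoulli:
mu = 1/(1+exp(-eta)).
eta = 3.79.
exp(-eta) = exp(-3.79) = 0.022596.
mu = 1/(1+0.022596) = 0.9779

0.9779


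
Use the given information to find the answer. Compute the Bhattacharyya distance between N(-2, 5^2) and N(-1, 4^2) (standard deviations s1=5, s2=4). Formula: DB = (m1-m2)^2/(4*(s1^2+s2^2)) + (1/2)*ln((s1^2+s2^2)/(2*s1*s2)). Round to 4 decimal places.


Bhattacharyya distance between two Gaussians:
DB = (m1-m2)^2/(4*(s1^2+s2^2)) + (1/2)*ln((s1^2+s2^2)/(2*s1*s2)).
(m1-m2)^2 = (-1)^2 = 1.
s1^2+s2^2 = 25 + 16 = 41.
term1 = 1/164 = 0.006098.
term2 = 0.5*ln(41/40.0) = 0.012346.
DB = 0.006098 + 0.012346 = 0.0184

0.0184


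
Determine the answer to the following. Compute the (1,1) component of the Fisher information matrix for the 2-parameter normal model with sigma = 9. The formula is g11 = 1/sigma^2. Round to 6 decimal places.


For the 2-parameter normal family, the Fisher metric has:
  g11 = 1/sigma^2, g22 = 2/sigma^2.
sigma = 9, sigma^2 = 81.
g11 = 0.012346

0.012346


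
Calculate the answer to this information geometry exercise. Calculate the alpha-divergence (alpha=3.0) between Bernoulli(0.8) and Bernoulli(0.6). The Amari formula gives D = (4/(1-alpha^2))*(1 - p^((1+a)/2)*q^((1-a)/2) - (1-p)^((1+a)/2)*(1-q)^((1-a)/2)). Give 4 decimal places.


Amari alpha-divergence:
D = (4/(1-alpha^2))*(1 - p^((1+a)/2)*q^((1-a)/2) - (1-p)^((1+a)/2)*(1-q)^((1-a)/2)).
alpha = 3.0, p = 0.8, q = 0.6.
e1 = (1+alpha)/2 = 2.0, e2 = (1-alpha)/2 = -1.0.
t1 = p^e1 * q^e2 = 0.8^2.0 * 0.6^-1.0 = 1.066667.
t2 = (1-p)^e1 * (1-q)^e2 = 0.2^2.0 * 0.4^-1.0 = 0.1.
4/(1-alpha^2) = -0.5.
D = -0.5*(1 - 1.066667 - 0.1) = 0.0833

0.0833


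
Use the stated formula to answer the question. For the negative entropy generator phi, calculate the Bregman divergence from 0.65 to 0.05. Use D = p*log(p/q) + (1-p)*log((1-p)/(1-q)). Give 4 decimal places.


Bregman divergence with negative entropy generator:
D = p*log(p/q) + (1-p)*log((1-p)/(1-q)).
p = 0.65, q = 0.05.
p*log(p/q) = 0.65*log(0.65/0.05) = 1.667217.
(1-p)*log((1-p)/(1-q)) = 0.35*log(0.35/0.95) = -0.349485.
D = 1.667217 + -0.349485 = 1.3177

1.3177


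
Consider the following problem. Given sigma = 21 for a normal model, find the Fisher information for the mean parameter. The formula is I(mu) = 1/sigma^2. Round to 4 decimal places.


The Fisher information for the mean of a normal distribution is I(mu) = 1/sigma^2.
sigma = 21, so sigma^2 = 441.
I(mu) = 1/441 = 0.0023

0.0023


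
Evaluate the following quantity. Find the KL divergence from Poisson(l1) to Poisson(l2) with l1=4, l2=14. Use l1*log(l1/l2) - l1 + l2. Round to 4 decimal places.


KL divergence for Poisson:
KL = l1*log(l1/l2) - l1 + l2.
l1 = 4, l2 = 14.
log(4/14) = -1.252763.
l1*log(l1/l2) = 4 * -1.252763 = -5.011052.
KL = -5.011052 - 4 + 14 = 4.9889

4.9889


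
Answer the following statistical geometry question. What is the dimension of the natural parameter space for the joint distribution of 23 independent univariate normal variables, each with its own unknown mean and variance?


Exponential family dimension calculation:
Each univariate normal has two natural parameters (mu/sigma^2 and -1/(2 sigma^2)).
With 23 independent components, dim = 2 * 23 = 46.

46


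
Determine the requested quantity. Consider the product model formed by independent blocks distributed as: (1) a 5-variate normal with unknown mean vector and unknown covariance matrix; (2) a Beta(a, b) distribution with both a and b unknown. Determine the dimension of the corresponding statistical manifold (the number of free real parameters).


The dimension of a statistical manifold equals the number of free
(independent) real parameters of the model. For a product of independent
blocks the parameter counts add.
- 5-variate normal: 5 (mean) + 5*6/2 = 15 (symmetric covariance) = 20.
- Beta (a, b): 2.
Total = 20 + 2 = 22.
Dimension = 22

22
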